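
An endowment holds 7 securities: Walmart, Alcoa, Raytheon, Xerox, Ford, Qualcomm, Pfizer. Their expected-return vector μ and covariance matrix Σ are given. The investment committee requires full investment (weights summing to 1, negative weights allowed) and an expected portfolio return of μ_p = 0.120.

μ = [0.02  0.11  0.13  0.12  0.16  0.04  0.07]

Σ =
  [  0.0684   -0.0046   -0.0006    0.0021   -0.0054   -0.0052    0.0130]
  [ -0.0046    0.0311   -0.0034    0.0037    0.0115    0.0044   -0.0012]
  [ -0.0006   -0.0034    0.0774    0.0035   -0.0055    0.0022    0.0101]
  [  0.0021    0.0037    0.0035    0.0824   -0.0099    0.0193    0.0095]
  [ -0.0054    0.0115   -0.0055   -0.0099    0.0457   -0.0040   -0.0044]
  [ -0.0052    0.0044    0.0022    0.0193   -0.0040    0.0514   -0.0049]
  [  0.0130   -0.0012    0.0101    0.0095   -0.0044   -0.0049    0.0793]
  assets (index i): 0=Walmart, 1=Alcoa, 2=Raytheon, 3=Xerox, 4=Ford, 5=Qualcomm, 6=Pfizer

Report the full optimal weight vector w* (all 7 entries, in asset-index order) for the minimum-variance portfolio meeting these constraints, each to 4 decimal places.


p=Σ⁻¹μ = [0.6107  2.2767  1.8843  1.5502  3.6505  0.3250  0.6140]
q=Σ⁻¹𝟙 = [17.5425  24.3790  13.6482  7.3552  23.6400  18.5848  9.9440]
a=μᵀp=1.333685  b=𝟙ᵀp=10.911295  c=𝟙ᵀq=115.093686  D=ac−b²=34.442324
λ₁=(c·0.120−b)/D = (115.093686·0.120−10.911295)/34.442324 = 0.084197
λ₂=(a−b·0.120)/D = (1.333685−10.911295·0.120)/34.442324 = 0.000706
w* = 0.084197·p + 0.000706·q:
  w_0 = 0.084197·0.6107 + 0.000706·17.5425 = 0.0638  (Walmart)
  w_1 = 0.084197·2.2767 + 0.000706·24.3790 = 0.2089  (Alcoa)
  w_2 = 0.084197·1.8843 + 0.000706·13.6482 = 0.1683  (Raytheon)
  w_3 = 0.084197·1.5502 + 0.000706·7.3552 = 0.1357  (Xerox)
  w_4 = 0.084197·3.6505 + 0.000706·23.6400 = 0.3241  (Ford)
  w_5 = 0.084197·0.3250 + 0.000706·18.5848 = 0.0405  (Qualcomm)
  w_6 = 0.084197·0.6140 + 0.000706·9.9440 = 0.0587  (Pfizer)
Σw_i=1.0000  μᵀw=0.1200
σ²=wᵀΣw=λ₁·μ_p+λ₂ = 0.084197·0.120 + 0.000706 = 0.010810 ≈ 0.0108

0.0638  0.2089  0.1683  0.1357  0.3241  0.0405  0.0587


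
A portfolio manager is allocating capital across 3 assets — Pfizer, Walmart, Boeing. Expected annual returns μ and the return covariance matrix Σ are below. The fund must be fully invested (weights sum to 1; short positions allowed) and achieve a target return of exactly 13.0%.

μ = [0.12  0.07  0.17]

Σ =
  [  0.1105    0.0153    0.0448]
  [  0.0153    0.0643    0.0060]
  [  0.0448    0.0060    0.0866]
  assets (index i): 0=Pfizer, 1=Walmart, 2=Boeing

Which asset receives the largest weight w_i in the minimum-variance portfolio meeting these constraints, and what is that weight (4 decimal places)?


x=Σ⁻¹μ = [0.2464  0.8643  1.7757]
y=Σ⁻¹𝟙 = [3.5884  13.8837  8.7291]
a=μᵀx=0.391938  b=𝟙ᵀx=2.886410  c=𝟙ᵀy=26.201182  D=ac−b²=1.937888
λ₁=(c·0.130−b)/D = (26.201182·0.130−2.886410)/1.937888 = 0.268201
λ₂=(a−b·0.130)/D = (0.391938−2.886410·0.130)/1.937888 = 0.008620
w* = 0.268201·x + 0.008620·y:
  w_0 = 0.268201·0.2464 + 0.008620·3.5884 = 0.0970  (Pfizer)
  w_1 = 0.268201·0.8643 + 0.008620·13.8837 = 0.3515  (Walmart)
  w_2 = 0.268201·1.7757 + 0.008620·8.7291 = 0.5515  (Boeing)
Σw_i=1.0000  μᵀw=0.1300
σ²=wᵀΣw=λ₁·μ_p+λ₂ = 0.268201·0.130 + 0.008620 = 0.043486 ≈ 0.0435

Boeing (0.5515)


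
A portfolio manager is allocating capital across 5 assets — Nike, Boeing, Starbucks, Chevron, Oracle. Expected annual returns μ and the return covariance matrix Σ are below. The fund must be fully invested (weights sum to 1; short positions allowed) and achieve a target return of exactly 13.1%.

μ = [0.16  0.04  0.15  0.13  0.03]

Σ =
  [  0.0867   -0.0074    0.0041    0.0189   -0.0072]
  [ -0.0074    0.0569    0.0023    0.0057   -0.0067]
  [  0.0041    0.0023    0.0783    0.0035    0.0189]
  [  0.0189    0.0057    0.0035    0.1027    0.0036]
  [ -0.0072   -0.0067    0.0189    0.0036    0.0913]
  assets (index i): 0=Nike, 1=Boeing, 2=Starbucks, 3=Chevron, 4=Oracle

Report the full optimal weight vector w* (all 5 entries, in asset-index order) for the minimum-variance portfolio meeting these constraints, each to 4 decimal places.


g=Σ⁻¹μ = [1.6533  0.7765  1.7386  0.8549  0.1223]
h=Σ⁻¹𝟙 = [12.5196  19.6328  8.5369  5.6532  11.3908]
a=μᵀg=0.671185  b=𝟙ᵀg=5.145630  c=𝟙ᵀh=57.733345  D=ac−b²=12.272246
λ₁=(c·0.131−b)/D = (57.733345·0.131−5.145630)/12.272246 = 0.196984
λ₂=(a−b·0.131)/D = (0.671185−5.145630·0.131)/12.272246 = -0.000236
w* = 0.196984·g + -0.000236·h:
  w_0 = 0.196984·1.6533 + -0.000236·12.5196 = 0.3227  (Nike)
  w_1 = 0.196984·0.7765 + -0.000236·19.6328 = 0.1483  (Boeing)
  w_2 = 0.196984·1.7386 + -0.000236·8.5369 = 0.3405  (Starbucks)
  w_3 = 0.196984·0.8549 + -0.000236·5.6532 = 0.1671  (Chevron)
  w_4 = 0.196984·0.1223 + -0.000236·11.3908 = 0.0214  (Oracle)
Σw_i=1.0000  μᵀw=0.1310
σ²=wᵀΣw=λ₁·μ_p+λ₂ = 0.196984·0.131 + -0.000236 = 0.025569 ≈ 0.0256

0.3227  0.1483  0.3405  0.1671  0.0214


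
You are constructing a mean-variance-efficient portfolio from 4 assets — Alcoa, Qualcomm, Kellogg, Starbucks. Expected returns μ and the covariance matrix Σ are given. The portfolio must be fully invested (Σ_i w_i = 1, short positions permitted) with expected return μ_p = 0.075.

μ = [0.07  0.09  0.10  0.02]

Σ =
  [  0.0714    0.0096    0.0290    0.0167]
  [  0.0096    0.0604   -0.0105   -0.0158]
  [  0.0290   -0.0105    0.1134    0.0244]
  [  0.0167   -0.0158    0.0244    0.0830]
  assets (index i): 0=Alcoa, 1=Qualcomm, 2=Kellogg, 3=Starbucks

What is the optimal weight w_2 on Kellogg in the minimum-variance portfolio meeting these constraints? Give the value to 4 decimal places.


0.1957

p=Σ⁻¹μ = [0.3412  1.6503  0.8996  0.2220]
q=Σ⁻¹𝟙 = [5.6663  20.1393  6.4714  12.8394]
a=μᵀp=0.266812  b=𝟙ᵀp=3.113111  c=𝟙ᵀq=45.116472  D=ac−b²=2.346167
λ₁=(c·0.075−b)/D = (45.116472·0.075−3.113111)/2.346167 = 0.115347
λ₂=(a−b·0.075)/D = (0.266812−3.113111·0.075)/2.346167 = 0.014206
w* = 0.115347·p + 0.014206·q:
  w_0 = 0.115347·0.3412 + 0.014206·5.6663 = 0.1198  (Alcoa)
  w_1 = 0.115347·1.6503 + 0.014206·20.1393 = 0.4765  (Qualcomm)
  w_2 = 0.115347·0.8996 + 0.014206·6.4714 = 0.1957  (Kellogg)
  w_3 = 0.115347·0.2220 + 0.014206·12.8394 = 0.2080  (Starbucks)
Σw_i=1.0000  μᵀw=0.0750
σ²=wᵀΣw=λ₁·μ_p+λ₂ = 0.115347·0.075 + 0.014206 = 0.022857 ≈ 0.0229


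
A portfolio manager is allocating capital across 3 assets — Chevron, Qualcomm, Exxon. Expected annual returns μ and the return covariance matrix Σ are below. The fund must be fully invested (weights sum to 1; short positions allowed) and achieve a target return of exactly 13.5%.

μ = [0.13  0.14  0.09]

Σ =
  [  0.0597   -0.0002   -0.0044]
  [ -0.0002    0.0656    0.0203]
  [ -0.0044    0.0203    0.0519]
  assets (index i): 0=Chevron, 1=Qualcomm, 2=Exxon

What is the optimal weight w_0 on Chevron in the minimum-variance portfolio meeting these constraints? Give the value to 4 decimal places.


g=Σ⁻¹μ = [2.2748  1.7575  1.2395]
h=Σ⁻¹𝟙 = [18.0262  10.0840  16.8518]
a=μᵀg=0.653333  b=𝟙ᵀg=5.271837  c=𝟙ᵀh=44.962072  D=ac−b²=1.582921
λ₁=(c·0.135−b)/D = (44.962072·0.135−5.271837)/1.582921 = 0.504158
λ₂=(a−b·0.135)/D = (0.653333−5.271837·0.135)/1.582921 = -0.036872
w* = 0.504158·g + -0.036872·h:
  w_0 = 0.504158·2.2748 + -0.036872·18.0262 = 0.4822  (Chevron)
  w_1 = 0.504158·1.7575 + -0.036872·10.0840 = 0.5142  (Qualcomm)
  w_2 = 0.504158·1.2395 + -0.036872·16.8518 = 0.0036  (Exxon)
Σw_i=1.0000  μᵀw=0.1350
σ²=wᵀΣw=λ₁·μ_p+λ₂ = 0.504158·0.135 + -0.036872 = 0.031189 ≈ 0.0312

0.4822


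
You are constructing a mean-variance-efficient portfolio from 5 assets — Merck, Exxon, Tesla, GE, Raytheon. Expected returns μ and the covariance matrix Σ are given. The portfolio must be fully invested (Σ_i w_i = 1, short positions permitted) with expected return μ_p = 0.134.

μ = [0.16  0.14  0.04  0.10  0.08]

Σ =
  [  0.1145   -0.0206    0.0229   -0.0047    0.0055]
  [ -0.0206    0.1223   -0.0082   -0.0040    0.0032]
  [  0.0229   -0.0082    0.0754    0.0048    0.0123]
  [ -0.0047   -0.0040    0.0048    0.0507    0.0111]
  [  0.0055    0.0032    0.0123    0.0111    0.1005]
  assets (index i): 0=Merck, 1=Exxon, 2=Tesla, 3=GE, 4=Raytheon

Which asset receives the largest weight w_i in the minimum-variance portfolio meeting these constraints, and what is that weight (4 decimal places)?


GE (0.3811)

u=Σ⁻¹μ = [1.7436  1.4954  -0.0426  2.1643  0.4192]
v=Σ⁻¹𝟙 = [9.3110  10.8564  9.4403  19.2777  5.8105]
a=μᵀu=0.736592  b=𝟙ᵀu=5.779861  c=𝟙ᵀv=54.695767  D=ac−b²=6.881687
λ₁=(c·0.134−b)/D = (54.695767·0.134−5.779861)/6.881687 = 0.225144
λ₂=(a−b·0.134)/D = (0.736592−5.779861·0.134)/6.881687 = -0.005509
w* = 0.225144·u + -0.005509·v:
  w_0 = 0.225144·1.7436 + -0.005509·9.3110 = 0.3413  (Merck)
  w_1 = 0.225144·1.4954 + -0.005509·10.8564 = 0.2769  (Exxon)
  w_2 = 0.225144·-0.0426 + -0.005509·9.4403 = -0.0616  (Tesla)
  w_3 = 0.225144·2.1643 + -0.005509·19.2777 = 0.3811  (GE)
  w_4 = 0.225144·0.4192 + -0.005509·5.8105 = 0.0624  (Raytheon)
Σw_i=1.0000  μᵀw=0.1340
σ²=wᵀΣw=λ₁·μ_p+λ₂ = 0.225144·0.134 + -0.005509 = 0.024661 ≈ 0.0247


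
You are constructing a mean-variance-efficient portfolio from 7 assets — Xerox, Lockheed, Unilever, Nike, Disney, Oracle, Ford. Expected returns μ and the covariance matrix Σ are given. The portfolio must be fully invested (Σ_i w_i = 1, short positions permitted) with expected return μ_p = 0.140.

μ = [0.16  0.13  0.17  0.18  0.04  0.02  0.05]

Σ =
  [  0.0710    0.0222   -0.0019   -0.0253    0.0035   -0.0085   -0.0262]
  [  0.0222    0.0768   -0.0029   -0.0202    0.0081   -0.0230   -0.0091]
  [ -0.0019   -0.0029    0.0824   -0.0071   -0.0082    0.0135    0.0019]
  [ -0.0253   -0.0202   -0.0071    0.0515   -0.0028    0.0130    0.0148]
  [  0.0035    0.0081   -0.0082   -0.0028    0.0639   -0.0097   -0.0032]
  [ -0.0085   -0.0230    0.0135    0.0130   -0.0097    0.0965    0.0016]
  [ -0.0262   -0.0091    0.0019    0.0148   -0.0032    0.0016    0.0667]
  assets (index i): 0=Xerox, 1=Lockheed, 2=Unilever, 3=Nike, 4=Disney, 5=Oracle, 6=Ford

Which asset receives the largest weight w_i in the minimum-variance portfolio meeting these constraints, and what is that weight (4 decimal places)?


g=Σ⁻¹μ = [4.3996  2.3214  2.8866  6.6663  0.8028  -0.0942  1.2739]
h=Σ⁻¹𝟙 = [29.7684  18.4915  15.8758  35.2877  18.1397  11.8840  21.5115]
a=μᵀg=2.790306  b=𝟙ᵀg=18.256362  c=𝟙ᵀh=150.958692  D=ac−b²=87.926145
λ₁=(c·0.140−b)/D = (150.958692·0.140−18.256362)/87.926145 = 0.032730
λ₂=(a−b·0.140)/D = (2.790306−18.256362·0.140)/87.926145 = 0.002666
w* = 0.032730·g + 0.002666·h:
  w_0 = 0.032730·4.3996 + 0.002666·29.7684 = 0.2234  (Xerox)
  w_1 = 0.032730·2.3214 + 0.002666·18.4915 = 0.1253  (Lockheed)
  w_2 = 0.032730·2.8866 + 0.002666·15.8758 = 0.1368  (Unilever)
  w_3 = 0.032730·6.6663 + 0.002666·35.2877 = 0.3123  (Nike)
  w_4 = 0.032730·0.8028 + 0.002666·18.1397 = 0.0746  (Disney)
  w_5 = 0.032730·-0.0942 + 0.002666·11.8840 = 0.0286  (Oracle)
  w_6 = 0.032730·1.2739 + 0.002666·21.5115 = 0.0990  (Ford)
Σw_i=1.0000  μᵀw=0.1400
σ²=wᵀΣw=λ₁·μ_p+λ₂ = 0.032730·0.140 + 0.002666 = 0.007248 ≈ 0.0072

Nike (0.3123)


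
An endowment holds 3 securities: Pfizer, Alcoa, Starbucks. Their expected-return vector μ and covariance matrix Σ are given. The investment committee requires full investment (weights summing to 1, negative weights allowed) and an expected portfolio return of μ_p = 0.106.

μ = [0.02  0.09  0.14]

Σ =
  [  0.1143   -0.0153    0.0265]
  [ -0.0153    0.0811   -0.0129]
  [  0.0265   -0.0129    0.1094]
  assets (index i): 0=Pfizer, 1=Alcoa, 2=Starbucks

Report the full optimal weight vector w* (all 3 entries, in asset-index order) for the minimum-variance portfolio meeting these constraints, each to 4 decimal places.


0.0851  0.4758  0.4391

p=Σ⁻¹μ = [0.0225  1.3418  1.4325]
q=Σ⁻¹𝟙 = [8.7608  15.3883  8.8332]
a=μᵀp=0.321763  b=𝟙ᵀp=2.796802  c=𝟙ᵀq=32.982238  D=ac−b²=2.790366
λ₁=(c·0.106−b)/D = (32.982238·0.106−2.796802)/2.790366 = 0.250618
λ₂=(a−b·0.106)/D = (0.321763−2.796802·0.106)/2.790366 = 0.009068
w* = 0.250618·p + 0.009068·q:
  w_0 = 0.250618·0.0225 + 0.009068·8.7608 = 0.0851  (Pfizer)
  w_1 = 0.250618·1.3418 + 0.009068·15.3883 = 0.4758  (Alcoa)
  w_2 = 0.250618·1.4325 + 0.009068·8.8332 = 0.4391  (Starbucks)
Σw_i=1.0000  μᵀw=0.1060
σ²=wᵀΣw=λ₁·μ_p+λ₂ = 0.250618·0.106 + 0.009068 = 0.035633 ≈ 0.0356


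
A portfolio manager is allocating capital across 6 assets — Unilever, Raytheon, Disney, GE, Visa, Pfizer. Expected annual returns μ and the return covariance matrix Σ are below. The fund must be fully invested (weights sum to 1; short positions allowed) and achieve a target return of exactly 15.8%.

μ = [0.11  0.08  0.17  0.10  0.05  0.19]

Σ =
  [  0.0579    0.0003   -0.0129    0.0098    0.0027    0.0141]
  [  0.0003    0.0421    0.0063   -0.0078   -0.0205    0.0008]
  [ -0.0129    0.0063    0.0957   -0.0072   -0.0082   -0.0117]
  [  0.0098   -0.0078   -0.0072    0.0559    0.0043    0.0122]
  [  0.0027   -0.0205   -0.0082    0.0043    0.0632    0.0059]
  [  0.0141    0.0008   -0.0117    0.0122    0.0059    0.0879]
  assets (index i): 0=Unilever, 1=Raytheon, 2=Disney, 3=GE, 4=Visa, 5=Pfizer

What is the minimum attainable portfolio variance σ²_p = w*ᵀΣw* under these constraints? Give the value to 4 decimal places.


0.0231

x=Σ⁻¹μ = [1.5977  2.5785  2.3071  1.6397  1.5738  1.8557]
y=Σ⁻¹𝟙 = [14.2567  38.3928  14.4045  19.1332  27.6606  6.1454]
a=μᵀx=1.369463  b=𝟙ᵀx=11.552399  c=𝟙ᵀy=119.993183  D=ac−b²=30.868266
λ₁=(c·0.158−b)/D = (119.993183·0.158−11.552399)/30.868266 = 0.239940
λ₂=(a−b·0.158)/D = (1.369463−11.552399·0.158)/30.868266 = -0.014767
w* = 0.239940·x + -0.014767·y:
  w_0 = 0.239940·1.5977 + -0.014767·14.2567 = 0.1728  (Unilever)
  w_1 = 0.239940·2.5785 + -0.014767·38.3928 = 0.0518  (Raytheon)
  w_2 = 0.239940·2.3071 + -0.014767·14.4045 = 0.3409  (Disney)
  w_3 = 0.239940·1.6397 + -0.014767·19.1332 = 0.1109  (GE)
  w_4 = 0.239940·1.5738 + -0.014767·27.6606 = -0.0308  (Visa)
  w_5 = 0.239940·1.8557 + -0.014767·6.1454 = 0.3545  (Pfizer)
Σw_i=1.0000  μᵀw=0.1580
σ²=wᵀΣw=λ₁·μ_p+λ₂ = 0.239940·0.158 + -0.014767 = 0.023144 ≈ 0.0231


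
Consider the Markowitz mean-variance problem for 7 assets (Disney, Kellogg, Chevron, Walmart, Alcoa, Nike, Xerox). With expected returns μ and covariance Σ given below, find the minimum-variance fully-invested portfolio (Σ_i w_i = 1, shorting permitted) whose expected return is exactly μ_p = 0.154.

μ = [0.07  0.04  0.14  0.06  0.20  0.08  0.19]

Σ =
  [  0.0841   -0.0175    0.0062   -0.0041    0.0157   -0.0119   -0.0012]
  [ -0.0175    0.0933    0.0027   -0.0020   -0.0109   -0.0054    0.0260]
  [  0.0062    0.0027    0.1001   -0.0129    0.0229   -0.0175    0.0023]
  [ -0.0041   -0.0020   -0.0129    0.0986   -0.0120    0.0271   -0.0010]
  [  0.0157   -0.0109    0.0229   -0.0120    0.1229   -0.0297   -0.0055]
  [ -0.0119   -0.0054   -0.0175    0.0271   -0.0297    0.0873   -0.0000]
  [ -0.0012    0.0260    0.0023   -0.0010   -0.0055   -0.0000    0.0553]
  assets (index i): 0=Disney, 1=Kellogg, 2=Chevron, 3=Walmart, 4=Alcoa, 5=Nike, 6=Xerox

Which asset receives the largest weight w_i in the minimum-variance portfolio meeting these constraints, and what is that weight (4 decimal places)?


u=Σ⁻¹μ = [0.6704  -0.1683  1.2098  0.5931  1.9386  1.7153  3.6827]
v=Σ⁻¹𝟙 = [14.6053  11.8351  10.0847  9.0827  11.0854  17.1511  13.6830]
a=μᵀu=1.469807  b=𝟙ᵀu=9.641537  c=𝟙ᵀv=87.527356  D=ac−b²=35.689051
λ₁=(c·0.154−b)/D = (87.527356·0.154−9.641537)/35.689051 = 0.107531
λ₂=(a−b·0.154)/D = (1.469807−9.641537·0.154)/35.689051 = -0.000420
w* = 0.107531·u + -0.000420·v:
  w_0 = 0.107531·0.6704 + -0.000420·14.6053 = 0.0660  (Disney)
  w_1 = 0.107531·-0.1683 + -0.000420·11.8351 = -0.0231  (Kellogg)
  w_2 = 0.107531·1.2098 + -0.000420·10.0847 = 0.1259  (Chevron)
  w_3 = 0.107531·0.5931 + -0.000420·9.0827 = 0.0600  (Walmart)
  w_4 = 0.107531·1.9386 + -0.000420·11.0854 = 0.2038  (Alcoa)
  w_5 = 0.107531·1.7153 + -0.000420·17.1511 = 0.1772  (Nike)
  w_6 = 0.107531·3.6827 + -0.000420·13.6830 = 0.3903  (Xerox)
Σw_i=1.0000  μᵀw=0.1540
σ²=wᵀΣw=λ₁·μ_p+λ₂ = 0.107531·0.154 + -0.000420 = 0.016140 ≈ 0.0161

Xerox (0.3903)


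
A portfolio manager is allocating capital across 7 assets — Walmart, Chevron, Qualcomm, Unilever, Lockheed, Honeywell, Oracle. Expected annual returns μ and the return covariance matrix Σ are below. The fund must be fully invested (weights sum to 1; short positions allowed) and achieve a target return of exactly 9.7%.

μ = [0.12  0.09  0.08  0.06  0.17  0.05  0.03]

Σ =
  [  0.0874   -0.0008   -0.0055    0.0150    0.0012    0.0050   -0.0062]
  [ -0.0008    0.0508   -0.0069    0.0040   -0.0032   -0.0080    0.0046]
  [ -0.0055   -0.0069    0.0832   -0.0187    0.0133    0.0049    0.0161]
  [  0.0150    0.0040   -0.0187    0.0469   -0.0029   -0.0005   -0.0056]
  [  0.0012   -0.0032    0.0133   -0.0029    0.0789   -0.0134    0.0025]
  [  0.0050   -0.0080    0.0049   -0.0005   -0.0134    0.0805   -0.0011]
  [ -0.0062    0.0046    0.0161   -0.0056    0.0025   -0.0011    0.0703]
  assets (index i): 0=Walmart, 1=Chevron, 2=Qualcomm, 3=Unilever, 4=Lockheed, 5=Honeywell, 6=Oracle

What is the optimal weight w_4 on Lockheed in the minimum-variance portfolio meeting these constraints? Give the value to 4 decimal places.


g=Σ⁻¹μ = [1.1516  2.1249  1.0466  1.3221  2.2739  1.0864  0.1910]
h=Σ⁻¹𝟙 = [7.9795  22.1321  14.5122  25.1412  14.2575  15.9349  11.9018]
a=μᵀg=0.939097  b=𝟙ᵀg=9.196453  c=𝟙ᵀh=111.859179  D=ac−b²=20.471816
λ₁=(c·0.097−b)/D = (111.859179·0.097−9.196453)/20.471816 = 0.080788
λ₂=(a−b·0.097)/D = (0.939097−9.196453·0.097)/20.471816 = 0.002298
w* = 0.080788·g + 0.002298·h:
  w_0 = 0.080788·1.1516 + 0.002298·7.9795 = 0.1114  (Walmart)
  w_1 = 0.080788·2.1249 + 0.002298·22.1321 = 0.2225  (Chevron)
  w_2 = 0.080788·1.0466 + 0.002298·14.5122 = 0.1179  (Qualcomm)
  w_3 = 0.080788·1.3221 + 0.002298·25.1412 = 0.1646  (Unilever)
  w_4 = 0.080788·2.2739 + 0.002298·14.2575 = 0.2165  (Lockheed)
  w_5 = 0.080788·1.0864 + 0.002298·15.9349 = 0.1244  (Honeywell)
  w_6 = 0.080788·0.1910 + 0.002298·11.9018 = 0.0428  (Oracle)
Σw_i=1.0000  μᵀw=0.0970
σ²=wᵀΣw=λ₁·μ_p+λ₂ = 0.080788·0.097 + 0.002298 = 0.010134 ≈ 0.0101

0.2165


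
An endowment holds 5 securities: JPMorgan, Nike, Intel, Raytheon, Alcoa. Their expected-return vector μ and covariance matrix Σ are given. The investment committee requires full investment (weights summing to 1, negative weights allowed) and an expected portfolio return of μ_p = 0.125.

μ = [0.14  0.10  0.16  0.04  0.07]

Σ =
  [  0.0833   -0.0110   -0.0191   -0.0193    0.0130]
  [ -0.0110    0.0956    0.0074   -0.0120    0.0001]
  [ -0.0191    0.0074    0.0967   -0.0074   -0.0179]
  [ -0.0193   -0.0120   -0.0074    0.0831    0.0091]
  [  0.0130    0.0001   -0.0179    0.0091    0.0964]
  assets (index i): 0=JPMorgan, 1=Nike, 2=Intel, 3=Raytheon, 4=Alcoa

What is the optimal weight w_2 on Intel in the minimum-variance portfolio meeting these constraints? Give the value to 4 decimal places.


0.3261

g=Σ⁻¹μ = [2.6087  1.3450  2.2984  1.4131  0.6663]
h=Σ⁻¹𝟙 = [20.7492  13.9954  16.4789  19.3784  8.7914]
a=μᵀg=0.970635  b=𝟙ᵀg=8.331594  c=𝟙ᵀh=79.393367  D=ac−b²=7.646534
λ₁=(c·0.125−b)/D = (79.393367·0.125−8.331594)/7.646534 = 0.208274
λ₂=(a−b·0.125)/D = (0.970635−8.331594·0.125)/7.646534 = -0.009261
w* = 0.208274·g + -0.009261·h:
  w_0 = 0.208274·2.6087 + -0.009261·20.7492 = 0.3512  (JPMorgan)
  w_1 = 0.208274·1.3450 + -0.009261·13.9954 = 0.1505  (Nike)
  w_2 = 0.208274·2.2984 + -0.009261·16.4789 = 0.3261  (Intel)
  w_3 = 0.208274·1.4131 + -0.009261·19.3784 = 0.1149  (Raytheon)
  w_4 = 0.208274·0.6663 + -0.009261·8.7914 = 0.0574  (Alcoa)
Σw_i=1.0000  μᵀw=0.1250
σ²=wᵀΣw=λ₁·μ_p+λ₂ = 0.208274·0.125 + -0.009261 = 0.016773 ≈ 0.0168


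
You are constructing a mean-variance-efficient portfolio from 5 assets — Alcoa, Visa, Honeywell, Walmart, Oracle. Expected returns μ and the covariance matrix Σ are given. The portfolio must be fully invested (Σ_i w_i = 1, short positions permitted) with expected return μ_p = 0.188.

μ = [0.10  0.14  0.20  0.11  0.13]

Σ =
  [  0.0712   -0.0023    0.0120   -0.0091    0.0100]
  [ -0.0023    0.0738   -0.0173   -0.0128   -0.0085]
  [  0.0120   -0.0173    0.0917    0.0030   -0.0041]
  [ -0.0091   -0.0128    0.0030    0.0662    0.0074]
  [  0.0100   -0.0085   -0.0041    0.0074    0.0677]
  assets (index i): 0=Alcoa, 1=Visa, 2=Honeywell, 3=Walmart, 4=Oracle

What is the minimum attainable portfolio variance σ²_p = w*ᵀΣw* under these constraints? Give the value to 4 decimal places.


u=Σ⁻¹μ = [1.0242  3.1532  2.6686  2.0562  2.1017]
v=Σ⁻¹𝟙 = [12.8985  22.0305  13.3970  18.9245  14.3746]
a=μᵀu=1.576992  b=𝟙ᵀu=11.003930  c=𝟙ᵀv=81.625210  D=ac−b²=7.635796
λ₁=(c·0.188−b)/D = (81.625210·0.188−11.003930)/7.635796 = 0.568586
λ₂=(a−b·0.188)/D = (1.576992−11.003930·0.188)/7.635796 = -0.064400
w* = 0.568586·u + -0.064400·v:
  w_0 = 0.568586·1.0242 + -0.064400·12.8985 = -0.2483  (Alcoa)
  w_1 = 0.568586·3.1532 + -0.064400·22.0305 = 0.3741  (Visa)
  w_2 = 0.568586·2.6686 + -0.064400·13.3970 = 0.6545  (Honeywell)
  w_3 = 0.568586·2.0562 + -0.064400·18.9245 = -0.0496  (Walmart)
  w_4 = 0.568586·2.1017 + -0.064400·14.3746 = 0.2693  (Oracle)
Σw_i=1.0000  μᵀw=0.1880
σ²=wᵀΣw=λ₁·μ_p+λ₂ = 0.568586·0.188 + -0.064400 = 0.042494 ≈ 0.0425

0.0425


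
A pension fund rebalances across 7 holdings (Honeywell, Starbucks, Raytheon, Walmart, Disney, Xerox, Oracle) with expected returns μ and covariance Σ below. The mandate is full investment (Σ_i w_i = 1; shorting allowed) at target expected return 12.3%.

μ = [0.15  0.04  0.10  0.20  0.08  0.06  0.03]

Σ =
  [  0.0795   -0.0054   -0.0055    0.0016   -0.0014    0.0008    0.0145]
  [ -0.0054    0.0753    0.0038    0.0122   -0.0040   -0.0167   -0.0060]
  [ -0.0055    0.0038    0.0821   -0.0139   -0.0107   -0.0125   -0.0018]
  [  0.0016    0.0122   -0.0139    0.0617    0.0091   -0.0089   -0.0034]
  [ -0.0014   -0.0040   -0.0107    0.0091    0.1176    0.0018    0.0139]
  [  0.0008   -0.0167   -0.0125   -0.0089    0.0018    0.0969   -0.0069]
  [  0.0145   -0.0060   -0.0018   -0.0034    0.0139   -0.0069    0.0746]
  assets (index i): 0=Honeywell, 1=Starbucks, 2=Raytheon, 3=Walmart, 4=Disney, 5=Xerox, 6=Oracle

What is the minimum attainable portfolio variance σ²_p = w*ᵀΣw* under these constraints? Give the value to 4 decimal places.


g=Σ⁻¹μ = [1.9306  0.2884  2.2492  3.7599  0.5727  1.2984  0.2891]
h=Σ⁻¹𝟙 = [12.0019  15.5086  19.6074  19.5126  7.5223  18.0688  13.9514]
a=μᵀg=1.410421  b=𝟙ᵀg=10.388341  c=𝟙ᵀh=106.172980  D=ac−b²=41.830922
λ₁=(c·0.123−b)/D = (106.172980·0.123−10.388341)/41.830922 = 0.063851
λ₂=(a−b·0.123)/D = (1.410421−10.388341·0.123)/41.830922 = 0.003171
w* = 0.063851·g + 0.003171·h:
  w_0 = 0.063851·1.9306 + 0.003171·12.0019 = 0.1613  (Honeywell)
  w_1 = 0.063851·0.2884 + 0.003171·15.5086 = 0.0676  (Starbucks)
  w_2 = 0.063851·2.2492 + 0.003171·19.6074 = 0.2058  (Raytheon)
  w_3 = 0.063851·3.7599 + 0.003171·19.5126 = 0.3019  (Walmart)
  w_4 = 0.063851·0.5727 + 0.003171·7.5223 = 0.0604  (Disney)
  w_5 = 0.063851·1.2984 + 0.003171·18.0688 = 0.1402  (Xerox)
  w_6 = 0.063851·0.2891 + 0.003171·13.9514 = 0.0627  (Oracle)
Σw_i=1.0000  μᵀw=0.1230
σ²=wᵀΣw=λ₁·μ_p+λ₂ = 0.063851·0.123 + 0.003171 = 0.011025 ≈ 0.0110

0.0110


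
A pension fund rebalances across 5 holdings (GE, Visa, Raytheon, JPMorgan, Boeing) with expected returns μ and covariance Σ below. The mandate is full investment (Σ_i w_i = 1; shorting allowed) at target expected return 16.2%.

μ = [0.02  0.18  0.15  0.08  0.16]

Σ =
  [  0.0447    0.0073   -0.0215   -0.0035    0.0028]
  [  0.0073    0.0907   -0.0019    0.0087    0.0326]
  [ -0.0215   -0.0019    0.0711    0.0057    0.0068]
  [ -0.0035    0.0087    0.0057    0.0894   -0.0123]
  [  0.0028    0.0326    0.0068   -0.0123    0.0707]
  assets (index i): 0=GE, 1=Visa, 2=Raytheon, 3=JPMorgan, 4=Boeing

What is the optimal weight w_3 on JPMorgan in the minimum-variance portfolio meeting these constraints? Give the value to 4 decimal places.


x=Σ⁻¹μ = [1.3292  1.2847  2.3268  0.8866  1.5485]
y=Σ⁻¹𝟙 = [32.5973  3.6702  21.9695  12.2418  11.1777]
a=μᵀx=0.925538  b=𝟙ᵀx=7.375773  c=𝟙ᵀy=81.656471  D=ac−b²=21.174110
λ₁=(c·0.162−b)/D = (81.656471·0.162−7.375773)/21.174110 = 0.276402
λ₂=(a−b·0.162)/D = (0.925538−7.375773·0.162)/21.174110 = -0.012720
w* = 0.276402·x + -0.012720·y:
  w_0 = 0.276402·1.3292 + -0.012720·32.5973 = -0.0473  (GE)
  w_1 = 0.276402·1.2847 + -0.012720·3.6702 = 0.3084  (Visa)
  w_2 = 0.276402·2.3268 + -0.012720·21.9695 = 0.3637  (Raytheon)
  w_3 = 0.276402·0.8866 + -0.012720·12.2418 = 0.0893  (JPMorgan)
  w_4 = 0.276402·1.5485 + -0.012720·11.1777 = 0.2858  (Boeing)
Σw_i=1.0000  μᵀw=0.1620
σ²=wᵀΣw=λ₁·μ_p+λ₂ = 0.276402·0.162 + -0.012720 = 0.032057 ≈ 0.0321

0.0893


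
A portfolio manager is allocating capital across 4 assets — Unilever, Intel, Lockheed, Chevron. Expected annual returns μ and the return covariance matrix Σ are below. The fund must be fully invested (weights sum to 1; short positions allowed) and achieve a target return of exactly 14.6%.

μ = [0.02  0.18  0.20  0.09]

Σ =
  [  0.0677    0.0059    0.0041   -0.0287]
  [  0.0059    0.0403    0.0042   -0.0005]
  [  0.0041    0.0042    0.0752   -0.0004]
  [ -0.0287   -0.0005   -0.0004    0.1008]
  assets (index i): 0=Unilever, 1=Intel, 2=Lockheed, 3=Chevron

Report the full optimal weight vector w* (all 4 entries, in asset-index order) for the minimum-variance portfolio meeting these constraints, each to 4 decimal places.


u=Σ⁻¹μ = [0.1984  4.1974  2.4195  0.9798]
v=Σ⁻¹𝟙 = [18.7935  21.0889  11.1774  15.4205]
a=μᵀu=1.331596  b=𝟙ᵀu=7.795205  c=𝟙ᵀv=66.480302  D=ac−b²=27.759700
λ₁=(c·0.146−b)/D = (66.480302·0.146−7.795205)/27.759700 = 0.068838
λ₂=(a−b·0.146)/D = (1.331596−7.795205·0.146)/27.759700 = 0.006970
w* = 0.068838·u + 0.006970·v:
  w_0 = 0.068838·0.1984 + 0.006970·18.7935 = 0.1447  (Unilever)
  w_1 = 0.068838·4.1974 + 0.006970·21.0889 = 0.4359  (Intel)
  w_2 = 0.068838·2.4195 + 0.006970·11.1774 = 0.2445  (Lockheed)
  w_3 = 0.068838·0.9798 + 0.006970·15.4205 = 0.1749  (Chevron)
Σw_i=1.0000  μᵀw=0.1460
σ²=wᵀΣw=λ₁·μ_p+λ₂ = 0.068838·0.146 + 0.006970 = 0.017021 ≈ 0.0170

0.1447  0.4359  0.2445  0.1749


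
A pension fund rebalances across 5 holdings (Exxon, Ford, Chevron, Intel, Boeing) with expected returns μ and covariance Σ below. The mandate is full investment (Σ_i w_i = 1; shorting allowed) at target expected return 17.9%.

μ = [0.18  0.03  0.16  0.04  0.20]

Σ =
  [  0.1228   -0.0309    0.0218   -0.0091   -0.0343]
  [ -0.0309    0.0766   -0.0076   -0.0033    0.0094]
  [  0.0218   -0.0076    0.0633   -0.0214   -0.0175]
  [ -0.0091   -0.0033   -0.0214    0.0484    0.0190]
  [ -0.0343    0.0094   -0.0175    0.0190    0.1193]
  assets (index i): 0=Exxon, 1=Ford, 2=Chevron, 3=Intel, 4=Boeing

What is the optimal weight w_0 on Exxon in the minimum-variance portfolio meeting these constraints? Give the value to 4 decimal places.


p=Σ⁻¹μ = [2.0066  1.3152  3.2543  1.8144  2.3381]
q=Σ⁻¹𝟙 = [13.7898  21.6196  27.4579  33.1837  9.3863]
a=μᵀp=1.461529  b=𝟙ᵀp=10.728618  c=𝟙ᵀq=105.437208  D=ac−b²=38.996246
λ₁=(c·0.179−b)/D = (105.437208·0.179−10.728618)/38.996246 = 0.208857
λ₂=(a−b·0.179)/D = (1.461529−10.728618·0.179)/38.996246 = -0.011768
w* = 0.208857·p + -0.011768·q:
  w_0 = 0.208857·2.0066 + -0.011768·13.7898 = 0.2568  (Exxon)
  w_1 = 0.208857·1.3152 + -0.011768·21.6196 = 0.0203  (Ford)
  w_2 = 0.208857·3.2543 + -0.011768·27.4579 = 0.3566  (Chevron)
  w_3 = 0.208857·1.8144 + -0.011768·33.1837 = -0.0115  (Intel)
  w_4 = 0.208857·2.3381 + -0.011768·9.3863 = 0.3779  (Boeing)
Σw_i=1.0000  μᵀw=0.1790
σ²=wᵀΣw=λ₁·μ_p+λ₂ = 0.208857·0.179 + -0.011768 = 0.025618 ≈ 0.0256

0.2568


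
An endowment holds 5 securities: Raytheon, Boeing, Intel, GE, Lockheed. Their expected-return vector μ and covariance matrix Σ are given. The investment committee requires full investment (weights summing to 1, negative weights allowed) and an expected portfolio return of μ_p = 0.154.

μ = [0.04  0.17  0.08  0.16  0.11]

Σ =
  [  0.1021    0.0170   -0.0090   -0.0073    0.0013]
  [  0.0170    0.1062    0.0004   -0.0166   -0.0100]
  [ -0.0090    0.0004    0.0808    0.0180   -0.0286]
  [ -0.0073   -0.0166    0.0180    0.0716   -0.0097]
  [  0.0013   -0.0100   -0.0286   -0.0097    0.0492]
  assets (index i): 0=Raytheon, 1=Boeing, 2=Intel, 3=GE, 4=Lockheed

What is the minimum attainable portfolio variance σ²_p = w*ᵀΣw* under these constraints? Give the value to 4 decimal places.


0.0189

g=Σ⁻¹μ = [0.3124  2.4193  1.9203  2.9428  4.4157]
h=Σ⁻¹𝟙 = [10.2732  14.2565  23.7328  17.8067  40.2580]
a=μᵀg=1.533988  b=𝟙ᵀg=12.010610  c=𝟙ᵀh=106.327205  D=ac−b²=18.849941
λ₁=(c·0.154−b)/D = (106.327205·0.154−12.010610)/18.849941 = 0.231501
λ₂=(a−b·0.154)/D = (1.533988−12.010610·0.154)/18.849941 = -0.016745
w* = 0.231501·g + -0.016745·h:
  w_0 = 0.231501·0.3124 + -0.016745·10.2732 = -0.0997  (Raytheon)
  w_1 = 0.231501·2.4193 + -0.016745·14.2565 = 0.3213  (Boeing)
  w_2 = 0.231501·1.9203 + -0.016745·23.7328 = 0.0471  (Intel)
  w_3 = 0.231501·2.9428 + -0.016745·17.8067 = 0.3831  (GE)
  w_4 = 0.231501·4.4157 + -0.016745·40.2580 = 0.3481  (Lockheed)
Σw_i=1.0000  μᵀw=0.1540
σ²=wᵀΣw=λ₁·μ_p+λ₂ = 0.231501·0.154 + -0.016745 = 0.018906 ≈ 0.0189


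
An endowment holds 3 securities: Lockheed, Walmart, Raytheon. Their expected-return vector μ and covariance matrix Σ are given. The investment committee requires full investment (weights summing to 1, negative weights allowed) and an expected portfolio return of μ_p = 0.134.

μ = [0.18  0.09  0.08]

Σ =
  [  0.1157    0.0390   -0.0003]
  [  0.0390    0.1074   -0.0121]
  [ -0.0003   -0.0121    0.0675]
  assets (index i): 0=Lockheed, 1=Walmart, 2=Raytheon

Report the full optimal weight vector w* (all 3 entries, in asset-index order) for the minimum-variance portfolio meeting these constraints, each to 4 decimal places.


0.5295  0.1046  0.3658

p=Σ⁻¹μ = [1.3994  0.4736  1.2763]
q=Σ⁻¹𝟙 = [5.6079  9.1309  16.4765]
a=μᵀp=0.396624  b=𝟙ᵀp=3.149331  c=𝟙ᵀq=31.215353  D=ac−b²=2.462465
λ₁=(c·0.134−b)/D = (31.215353·0.134−3.149331)/2.462465 = 0.419712
λ₂=(a−b·0.134)/D = (0.396624−3.149331·0.134)/2.462465 = -0.010309
w* = 0.419712·p + -0.010309·q:
  w_0 = 0.419712·1.3994 + -0.010309·5.6079 = 0.5295  (Lockheed)
  w_1 = 0.419712·0.4736 + -0.010309·9.1309 = 0.1046  (Walmart)
  w_2 = 0.419712·1.2763 + -0.010309·16.4765 = 0.3658  (Raytheon)
Σw_i=1.0000  μᵀw=0.1340
σ²=wᵀΣw=λ₁·μ_p+λ₂ = 0.419712·0.134 + -0.010309 = 0.045932 ≈ 0.0459


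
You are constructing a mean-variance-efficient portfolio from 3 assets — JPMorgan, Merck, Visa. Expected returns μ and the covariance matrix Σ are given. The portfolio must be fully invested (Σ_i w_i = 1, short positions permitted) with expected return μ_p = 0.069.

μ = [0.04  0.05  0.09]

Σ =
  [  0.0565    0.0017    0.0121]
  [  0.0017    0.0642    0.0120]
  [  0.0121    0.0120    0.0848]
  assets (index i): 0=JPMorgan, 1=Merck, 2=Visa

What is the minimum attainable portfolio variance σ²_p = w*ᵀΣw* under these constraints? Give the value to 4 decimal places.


0.0367

p=Σ⁻¹μ = [0.4960  0.5963  0.9062]
q=Σ⁻¹𝟙 = [15.6550  13.7385  7.6145]
a=μᵀp=0.131209  b=𝟙ᵀp=1.998434  c=𝟙ᵀq=37.008058  D=ac−b²=0.862050
λ₁=(c·0.069−b)/D = (37.008058·0.069−1.998434)/0.862050 = 0.643956
λ₂=(a−b·0.069)/D = (0.131209−1.998434·0.069)/0.862050 = -0.007752
w* = 0.643956·p + -0.007752·q:
  w_0 = 0.643956·0.4960 + -0.007752·15.6550 = 0.1980  (JPMorgan)
  w_1 = 0.643956·0.5963 + -0.007752·13.7385 = 0.2775  (Merck)
  w_2 = 0.643956·0.9062 + -0.007752·7.6145 = 0.5245  (Visa)
Σw_i=1.0000  μᵀw=0.0690
σ²=wᵀΣw=λ₁·μ_p+λ₂ = 0.643956·0.069 + -0.007752 = 0.036681 ≈ 0.0367


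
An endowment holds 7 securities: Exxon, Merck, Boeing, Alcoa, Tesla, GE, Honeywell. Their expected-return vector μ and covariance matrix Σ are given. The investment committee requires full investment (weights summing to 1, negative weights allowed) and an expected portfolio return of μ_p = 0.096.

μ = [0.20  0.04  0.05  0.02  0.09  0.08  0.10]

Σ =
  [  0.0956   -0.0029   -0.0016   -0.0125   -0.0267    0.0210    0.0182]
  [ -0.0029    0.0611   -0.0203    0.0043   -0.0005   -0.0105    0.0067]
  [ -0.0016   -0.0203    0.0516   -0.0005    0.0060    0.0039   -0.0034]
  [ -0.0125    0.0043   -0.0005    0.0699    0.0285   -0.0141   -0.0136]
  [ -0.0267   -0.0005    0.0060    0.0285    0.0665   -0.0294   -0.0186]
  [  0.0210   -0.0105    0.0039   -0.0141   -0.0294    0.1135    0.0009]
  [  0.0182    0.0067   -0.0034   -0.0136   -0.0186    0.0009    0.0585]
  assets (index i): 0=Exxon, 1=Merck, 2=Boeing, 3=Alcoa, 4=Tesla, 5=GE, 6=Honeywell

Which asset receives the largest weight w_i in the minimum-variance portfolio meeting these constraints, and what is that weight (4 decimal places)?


Tesla (0.2585)

p=Σ⁻¹μ = [2.4480  1.1804  1.1599  -0.0926  3.3213  1.1551  1.8968]
q=Σ⁻¹𝟙 = [12.7457  25.6350  27.2339  12.2091  26.0566  15.9746  22.6528]
a=μᵀp=1.173946  b=𝟙ᵀp=11.068759  c=𝟙ᵀq=142.507651  D=ac−b²=44.778914
λ₁=(c·0.096−b)/D = (142.507651·0.096−11.068759)/44.778914 = 0.058330
λ₂=(a−b·0.096)/D = (1.173946−11.068759·0.096)/44.778914 = 0.002487
w* = 0.058330·p + 0.002487·q:
  w_0 = 0.058330·2.4480 + 0.002487·12.7457 = 0.1745  (Exxon)
  w_1 = 0.058330·1.1804 + 0.002487·25.6350 = 0.1326  (Merck)
  w_2 = 0.058330·1.1599 + 0.002487·27.2339 = 0.1354  (Boeing)
  w_3 = 0.058330·-0.0926 + 0.002487·12.2091 = 0.0250  (Alcoa)
  w_4 = 0.058330·3.3213 + 0.002487·26.0566 = 0.2585  (Tesla)
  w_5 = 0.058330·1.1551 + 0.002487·15.9746 = 0.1071  (GE)
  w_6 = 0.058330·1.8968 + 0.002487·22.6528 = 0.1670  (Honeywell)
Σw_i=1.0000  μᵀw=0.0960
σ²=wᵀΣw=λ₁·μ_p+λ₂ = 0.058330·0.096 + 0.002487 = 0.008086 ≈ 0.0081


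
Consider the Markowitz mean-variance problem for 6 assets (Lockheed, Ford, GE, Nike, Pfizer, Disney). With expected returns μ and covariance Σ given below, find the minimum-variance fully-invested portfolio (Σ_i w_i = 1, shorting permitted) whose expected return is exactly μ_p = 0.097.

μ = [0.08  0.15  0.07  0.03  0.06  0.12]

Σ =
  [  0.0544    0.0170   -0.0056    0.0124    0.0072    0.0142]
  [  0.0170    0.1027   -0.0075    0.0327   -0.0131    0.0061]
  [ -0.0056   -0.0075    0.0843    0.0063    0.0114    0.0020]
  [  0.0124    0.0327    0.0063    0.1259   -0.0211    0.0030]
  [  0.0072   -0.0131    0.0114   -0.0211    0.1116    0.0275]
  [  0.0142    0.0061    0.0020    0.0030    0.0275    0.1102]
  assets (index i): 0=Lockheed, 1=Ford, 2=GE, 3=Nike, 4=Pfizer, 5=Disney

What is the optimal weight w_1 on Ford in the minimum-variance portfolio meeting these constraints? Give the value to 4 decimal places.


g=Σ⁻¹μ = [0.9252  1.4484  0.9790  -0.2463  0.3036  0.8027]
h=Σ⁻¹𝟙 = [13.9191  7.3270  11.9170  5.2279  7.5523  4.6320]
a=μᵀg=0.466952  b=𝟙ᵀg=4.212583  c=𝟙ᵀh=50.575321  D=ac−b²=5.870408
λ₁=(c·0.097−b)/D = (50.575321·0.097−4.212583)/5.870408 = 0.118088
λ₂=(a−b·0.097)/D = (0.466952−4.212583·0.097)/5.870408 = 0.009937
w* = 0.118088·g + 0.009937·h:
  w_0 = 0.118088·0.9252 + 0.009937·13.9191 = 0.2476  (Lockheed)
  w_1 = 0.118088·1.4484 + 0.009937·7.3270 = 0.2438  (Ford)
  w_2 = 0.118088·0.9790 + 0.009937·11.9170 = 0.2340  (GE)
  w_3 = 0.118088·-0.2463 + 0.009937·5.2279 = 0.0229  (Nike)
  w_4 = 0.118088·0.3036 + 0.009937·7.5523 = 0.1109  (Pfizer)
  w_5 = 0.118088·0.8027 + 0.009937·4.6320 = 0.1408  (Disney)
Σw_i=1.0000  μᵀw=0.0970
σ²=wᵀΣw=λ₁·μ_p+λ₂ = 0.118088·0.097 + 0.009937 = 0.021391 ≈ 0.0214

0.2438


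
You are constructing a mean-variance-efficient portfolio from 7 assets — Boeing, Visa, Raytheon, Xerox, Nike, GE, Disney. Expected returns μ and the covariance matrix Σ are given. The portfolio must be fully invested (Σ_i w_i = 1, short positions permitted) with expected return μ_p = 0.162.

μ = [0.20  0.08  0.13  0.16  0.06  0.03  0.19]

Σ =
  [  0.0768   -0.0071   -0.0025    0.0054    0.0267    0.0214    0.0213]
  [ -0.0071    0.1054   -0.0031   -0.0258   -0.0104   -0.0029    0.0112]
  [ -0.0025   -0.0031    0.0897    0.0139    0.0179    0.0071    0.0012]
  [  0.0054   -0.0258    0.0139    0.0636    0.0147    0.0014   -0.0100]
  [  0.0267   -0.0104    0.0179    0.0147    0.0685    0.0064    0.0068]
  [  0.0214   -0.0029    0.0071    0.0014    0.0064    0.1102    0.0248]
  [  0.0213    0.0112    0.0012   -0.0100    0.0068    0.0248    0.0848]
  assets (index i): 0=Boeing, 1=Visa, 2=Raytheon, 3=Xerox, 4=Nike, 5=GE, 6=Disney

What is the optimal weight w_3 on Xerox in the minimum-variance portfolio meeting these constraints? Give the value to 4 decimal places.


0.3307

u=Σ⁻¹μ = [2.5522  1.4003  1.3205  3.1657  -1.0689  -0.7142  2.0638]
v=Σ⁻¹𝟙 = [7.2188  14.8241  7.0167  19.1855  6.7967  5.1412  8.1359]
a=μᵀu=1.607205  b=𝟙ᵀu=8.719401  c=𝟙ᵀv=68.318963  D=ac−b²=33.774595
λ₁=(c·0.162−b)/D = (68.318963·0.162−8.719401)/33.774595 = 0.069528
λ₂=(a−b·0.162)/D = (1.607205−8.719401·0.162)/33.774595 = 0.005764
w* = 0.069528·u + 0.005764·v:
  w_0 = 0.069528·2.5522 + 0.005764·7.2188 = 0.2191  (Boeing)
  w_1 = 0.069528·1.4003 + 0.005764·14.8241 = 0.1828  (Visa)
  w_2 = 0.069528·1.3205 + 0.005764·7.0167 = 0.1322  (Raytheon)
  w_3 = 0.069528·3.1657 + 0.005764·19.1855 = 0.3307  (Xerox)
  w_4 = 0.069528·-1.0689 + 0.005764·6.7967 = -0.0351  (Nike)
  w_5 = 0.069528·-0.7142 + 0.005764·5.1412 = -0.0200  (GE)
  w_6 = 0.069528·2.0638 + 0.005764·8.1359 = 0.1904  (Disney)
Σw_i=1.0000  μᵀw=0.1620
σ²=wᵀΣw=λ₁·μ_p+λ₂ = 0.069528·0.162 + 0.005764 = 0.017027 ≈ 0.0170


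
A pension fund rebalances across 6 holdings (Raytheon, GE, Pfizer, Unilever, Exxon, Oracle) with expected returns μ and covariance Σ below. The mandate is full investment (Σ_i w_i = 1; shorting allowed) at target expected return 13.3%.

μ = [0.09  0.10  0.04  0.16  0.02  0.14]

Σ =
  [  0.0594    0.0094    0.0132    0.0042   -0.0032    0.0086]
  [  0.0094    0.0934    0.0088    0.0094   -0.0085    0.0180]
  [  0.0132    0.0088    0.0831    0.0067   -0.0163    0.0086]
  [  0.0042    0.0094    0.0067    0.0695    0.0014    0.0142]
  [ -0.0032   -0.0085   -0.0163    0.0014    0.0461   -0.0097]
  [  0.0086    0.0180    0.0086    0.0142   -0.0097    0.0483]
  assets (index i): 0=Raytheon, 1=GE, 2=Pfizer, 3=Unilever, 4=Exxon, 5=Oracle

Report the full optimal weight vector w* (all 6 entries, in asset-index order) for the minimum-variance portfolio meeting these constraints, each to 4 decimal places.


0.1714  0.0635  -0.0479  0.3424  0.0628  0.4080

x=Σ⁻¹μ = [1.0326  0.4499  0.1068  1.6896  1.0465  2.2415]
y=Σ⁻¹𝟙 = [11.3727  7.0321  13.3318  7.1357  32.0682  18.0269]
a=μᵀx=0.747263  b=𝟙ᵀx=6.566863  c=𝟙ᵀy=88.967321  D=ac−b²=23.358287
λ₁=(c·0.133−b)/D = (88.967321·0.133−6.566863)/23.358287 = 0.225436
λ₂=(a−b·0.133)/D = (0.747263−6.566863·0.133)/23.358287 = -0.005400
w* = 0.225436·x + -0.005400·y:
  w_0 = 0.225436·1.0326 + -0.005400·11.3727 = 0.1714  (Raytheon)
  w_1 = 0.225436·0.4499 + -0.005400·7.0321 = 0.0635  (GE)
  w_2 = 0.225436·0.1068 + -0.005400·13.3318 = -0.0479  (Pfizer)
  w_3 = 0.225436·1.6896 + -0.005400·7.1357 = 0.3424  (Unilever)
  w_4 = 0.225436·1.0465 + -0.005400·32.0682 = 0.0628  (Exxon)
  w_5 = 0.225436·2.2415 + -0.005400·18.0269 = 0.4080  (Oracle)
Σw_i=1.0000  μᵀw=0.1330
σ²=wᵀΣw=λ₁·μ_p+λ₂ = 0.225436·0.133 + -0.005400 = 0.024583 ≈ 0.0246
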